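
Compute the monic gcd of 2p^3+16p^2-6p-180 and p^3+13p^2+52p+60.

p^2+11p+30

Repeated division with remainder:
  2p^3+16p^2-6p-180 = (2)(p^3+13p^2+52p+60) + (-10p^2-110p-300)
  p^3+13p^2+52p+60 = (-(1/10)p-1/5)(-10p^2-110p-300) + (0)
Last nonzero remainder: -10p^2-110p-300. Dividing through by -10 gives the monic gcd p^2+11p+30.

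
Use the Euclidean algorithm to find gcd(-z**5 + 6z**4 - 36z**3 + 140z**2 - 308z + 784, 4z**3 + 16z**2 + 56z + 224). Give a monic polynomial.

Repeated division with remainder:
  -z**5 + 6z**4 - 36z**3 + 140z**2 - 308z + 784 = (-(1/4)z**2 + (5/2)z - 31/2)(4z**3 + 16z**2 + 56z + 224) + (304z**2 + 4256)
  4z**3 + 16z**2 + 56z + 224 = ((1/76)z + 1/19)(304z**2 + 4256) + (0)
Last nonzero remainder: 304z**2 + 4256. Dividing through by 304 gives the monic gcd z**2 + 14.

z**2 + 14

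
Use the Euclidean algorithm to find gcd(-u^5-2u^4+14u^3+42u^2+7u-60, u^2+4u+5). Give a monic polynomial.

Repeated division with remainder:
  -u^5-2u^4+14u^3+42u^2+7u-60 = (-u^3+2u^2+11u-12)(u^2+4u+5) + (0)
The last nonzero remainder u^2+4u+5 is already monic.

u^2+4u+5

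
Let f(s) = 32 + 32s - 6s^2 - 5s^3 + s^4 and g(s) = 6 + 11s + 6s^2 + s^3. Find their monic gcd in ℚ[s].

2 + 3s + s^2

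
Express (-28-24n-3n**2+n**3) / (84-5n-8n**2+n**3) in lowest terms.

(4+4n+n**2)/(-12-n+n**2)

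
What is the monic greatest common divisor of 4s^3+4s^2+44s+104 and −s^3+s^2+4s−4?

s+2

Repeated division with remainder:
  4s^3+4s^2+44s+104 = (−4)(−s^3+s^2+4s−4) + (8s^2+60s+88)
  −s^3+s^2+4s−4 = (−(1/8)s+17/16)(8s^2+60s+88) + (−(195/4)s−195/2)
  8s^2+60s+88 = (−(32/195)s−176/195)(−(195/4)s−195/2) + (0)
Last nonzero remainder: −(195/4)s−195/2. Dividing through by −195/4 gives the monic gcd s+2.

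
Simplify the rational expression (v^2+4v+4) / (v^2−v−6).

By polynomial division,
  v^2+4v+4 = (v^2−v−6) + (5v+10)
  v^2−v−6 = ((1/5)v−3/5)(5v+10) + (0)
Last nonzero remainder: 5v+10. Dividing through by 5 gives the monic gcd v+2.
Cancel v+2 from numerator and denominator to get the reduced form.

(v+2)/(v−3)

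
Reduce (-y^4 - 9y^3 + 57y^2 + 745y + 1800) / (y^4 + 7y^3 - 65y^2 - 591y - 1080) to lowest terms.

(-y - 5)/(y + 3)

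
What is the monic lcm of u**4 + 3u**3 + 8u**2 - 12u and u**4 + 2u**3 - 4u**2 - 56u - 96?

u**6 + u**5 - 6u**4 - 52u**3 - 40u**2 + 96u

Repeated division with remainder:
  u**4 + 3u**3 + 8u**2 - 12u = (u**4 + 2u**3 - 4u**2 - 56u - 96) + (u**3 + 12u**2 + 44u + 96)
  u**4 + 2u**3 - 4u**2 - 56u - 96 = (u - 10)(u**3 + 12u**2 + 44u + 96) + (72u**2 + 288u + 864)
  u**3 + 12u**2 + 44u + 96 = ((1/72)u + 1/9)(72u**2 + 288u + 864) + (0)
Last nonzero remainder: 72u**2 + 288u + 864. Dividing through by 72 gives the monic gcd u**2 + 4u + 12.
Then lcm(f, g) = f·g / gcd(f, g); expanding and making the result monic gives the answer.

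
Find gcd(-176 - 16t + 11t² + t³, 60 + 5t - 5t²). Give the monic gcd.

-4 + t

Repeated division with remainder:
  t³ + 11t² - 16t - 176 = (-(1/5)t - 12/5)(-5t² + 5t + 60) + (8t - 32)
  -5t² + 5t + 60 = (-(5/8)t - 15/8)(8t - 32) + (0)
Last nonzero remainder: 8t - 32. Dividing through by 8 gives the monic gcd t - 4.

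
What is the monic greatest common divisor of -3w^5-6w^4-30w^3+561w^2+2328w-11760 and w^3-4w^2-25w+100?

w^2+w-20

Repeated division with remainder:
  -3w^5-6w^4-30w^3+561w^2+2328w-11760 = (-3w^2-18w-177)(w^3-4w^2-25w+100) + (-297w^2-297w+5940)
  w^3-4w^2-25w+100 = (-(1/297)w+5/297)(-297w^2-297w+5940) + (0)
Last nonzero remainder: -297w^2-297w+5940. Dividing through by -297 gives the monic gcd w^2+w-20.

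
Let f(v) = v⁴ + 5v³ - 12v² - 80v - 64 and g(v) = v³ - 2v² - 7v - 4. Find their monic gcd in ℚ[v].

Apply the Euclidean algorithm:
  v⁴ + 5v³ - 12v² - 80v - 64 = (v + 7)(v³ - 2v² - 7v - 4) + (9v² - 27v - 36)
  v³ - 2v² - 7v - 4 = ((1/9)v + 1/9)(9v² - 27v - 36) + (0)
Last nonzero remainder: 9v² - 27v - 36. Dividing through by 9 gives the monic gcd v² - 3v - 4.

v² - 3v - 4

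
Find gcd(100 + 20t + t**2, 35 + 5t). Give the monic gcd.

1

Euclidean algorithm in ℚ[t]:
  t**2 + 20t + 100 = ((1/5)t + 13/5)(5t + 35) + (9)
  5t + 35 = ((5/9)t + 35/9)(9) + (0)
The last nonzero remainder is the constant 9, so the polynomials are coprime and gcd = 1.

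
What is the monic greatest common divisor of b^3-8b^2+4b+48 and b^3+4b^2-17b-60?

Repeated division with remainder:
  b^3-8b^2+4b+48 = (b^3+4b^2-17b-60) + (-12b^2+21b+108)
  b^3+4b^2-17b-60 = (-(1/12)b-23/48)(-12b^2+21b+108) + ((33/16)b-33/4)
  -12b^2+21b+108 = (-(64/11)b-144/11)((33/16)b-33/4) + (0)
Last nonzero remainder: (33/16)b-33/4. Dividing through by 33/16 gives the monic gcd b-4.

b-4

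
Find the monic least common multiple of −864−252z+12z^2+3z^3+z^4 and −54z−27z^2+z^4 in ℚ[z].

−2592z−1620z^2−216z^3+21z^4+6z^5+z^6

Apply the Euclidean algorithm:
  z^4+3z^3+12z^2−252z−864 = (z^4−27z^2−54z) + (3z^3+39z^2−198z−864)
  z^4−27z^2−54z = ((1/3)z−13/3)(3z^3+39z^2−198z−864) + (208z^2−624z−3744)
  3z^3+39z^2−198z−864 = ((3/208)z+3/13)(208z^2−624z−3744) + (0)
Last nonzero remainder: 208z^2−624z−3744. Dividing through by 208 gives the monic gcd z^2−3z−18.
Then lcm(f, g) = f·g / gcd(f, g); expanding and making the result monic gives the answer.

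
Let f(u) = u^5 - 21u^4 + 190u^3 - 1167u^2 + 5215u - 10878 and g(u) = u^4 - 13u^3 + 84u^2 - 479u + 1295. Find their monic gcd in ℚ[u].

Apply the Euclidean algorithm:
  u^5 - 21u^4 + 190u^3 - 1167u^2 + 5215u - 10878 = (u - 8)(u^4 - 13u^3 + 84u^2 - 479u + 1295) + (2u^3 - 16u^2 + 88u - 518)
  u^4 - 13u^3 + 84u^2 - 479u + 1295 = ((1/2)u - 5/2)(2u^3 - 16u^2 + 88u - 518) + (0)
Last nonzero remainder: 2u^3 - 16u^2 + 88u - 518. Dividing through by 2 gives the monic gcd u^3 - 8u^2 + 44u - 259.

u^3 - 8u^2 + 44u - 259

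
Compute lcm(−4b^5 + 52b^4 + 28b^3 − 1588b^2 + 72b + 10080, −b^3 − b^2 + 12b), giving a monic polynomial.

b^6 − 13b^5 − 7b^4 + 397b^3 − 18b^2 − 2520b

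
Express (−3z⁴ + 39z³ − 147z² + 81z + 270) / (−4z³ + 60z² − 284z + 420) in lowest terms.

(3z² − 15z − 18)/(4z − 28)

Euclidean algorithm in ℚ[z]:
  −3z⁴ + 39z³ − 147z² + 81z + 270 = ((3/4)z + 3/2)(−4z³ + 60z² − 284z + 420) + (−24z² + 192z − 360)
  −4z³ + 60z² − 284z + 420 = ((1/6)z − 7/6)(−24z² + 192z − 360) + (0)
Last nonzero remainder: −24z² + 192z − 360. Dividing through by −24 gives the monic gcd z² − 8z + 15.
Cancel z² − 8z + 15 from numerator and denominator to get the reduced form.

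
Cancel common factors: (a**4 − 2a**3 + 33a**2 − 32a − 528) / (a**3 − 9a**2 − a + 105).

Repeated division with remainder:
  a**4 − 2a**3 + 33a**2 − 32a − 528 = (a + 7)(a**3 − 9a**2 − a + 105) + (97a**2 − 130a − 1263)
  a**3 − 9a**2 − a + 105 = ((1/97)a − 743/9409)(97a**2 − 130a − 1263) + ((16512/9409)a + 49536/9409)
  97a**2 − 130a − 1263 = ((912673/16512)a − 3961189/16512)((16512/9409)a + 49536/9409) + (0)
Last nonzero remainder: (16512/9409)a + 49536/9409. Dividing through by 16512/9409 gives the monic gcd a + 3.
Cancel a + 3 from numerator and denominator to get the reduced form.

(a**3 − 5a**2 + 48a − 176)/(a**2 − 12a + 35)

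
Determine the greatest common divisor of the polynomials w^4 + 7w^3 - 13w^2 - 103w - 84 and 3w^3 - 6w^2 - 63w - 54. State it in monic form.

w^2 + 4w + 3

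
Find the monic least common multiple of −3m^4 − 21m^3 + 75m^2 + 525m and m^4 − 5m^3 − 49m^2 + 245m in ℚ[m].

Repeated division with remainder:
  −3m^4 − 21m^3 + 75m^2 + 525m = (−3)(m^4 − 5m^3 − 49m^2 + 245m) + (−36m^3 − 72m^2 + 1260m)
  m^4 − 5m^3 − 49m^2 + 245m = (−(1/36)m + 7/36)(−36m^3 − 72m^2 + 1260m) + (0)
Last nonzero remainder: −36m^3 − 72m^2 + 1260m. Dividing through by −36 gives the monic gcd m^3 + 2m^2 − 35m.
Then lcm(f, g) = f·g / gcd(f, g); expanding and making the result monic gives the answer.

m^5 − 74m^3 + 1225m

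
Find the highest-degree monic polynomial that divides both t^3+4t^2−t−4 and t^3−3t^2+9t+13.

Euclidean algorithm in ℚ[t]:
  t^3+4t^2−t−4 = (t^3−3t^2+9t+13) + (7t^2−10t−17)
  t^3−3t^2+9t+13 = ((1/7)t−11/49)(7t^2−10t−17) + ((450/49)t+450/49)
  7t^2−10t−17 = ((343/450)t−833/450)((450/49)t+450/49) + (0)
Last nonzero remainder: (450/49)t+450/49. Dividing through by 450/49 gives the monic gcd t+1.

t+1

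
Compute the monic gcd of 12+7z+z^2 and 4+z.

4+z

Repeated division with remainder:
  z^2+7z+12 = (z+3)(z+4) + (0)
The last nonzero remainder z+4 is already monic.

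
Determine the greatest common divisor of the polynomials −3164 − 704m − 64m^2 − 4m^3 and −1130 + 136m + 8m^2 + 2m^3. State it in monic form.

Euclidean algorithm in ℚ[m]:
  −4m^3 − 64m^2 − 704m − 3164 = (−2)(2m^3 + 8m^2 + 136m − 1130) + (−48m^2 − 432m − 5424)
  2m^3 + 8m^2 + 136m − 1130 = (−(1/24)m + 5/24)(−48m^2 − 432m − 5424) + (0)
Last nonzero remainder: −48m^2 − 432m − 5424. Dividing through by −48 gives the monic gcd m^2 + 9m + 113.

113 + 9m + m^2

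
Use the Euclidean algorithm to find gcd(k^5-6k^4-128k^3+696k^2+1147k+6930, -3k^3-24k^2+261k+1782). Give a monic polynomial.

k^2+2k-99

By polynomial division,
  k^5-6k^4-128k^3+696k^2+1147k+6930 = (-(1/3)k^2+(14/3)k-71/3)(-3k^3-24k^2+261k+1782) + (-496k^2-992k+49104)
  -3k^3-24k^2+261k+1782 = ((3/496)k+9/248)(-496k^2-992k+49104) + (0)
Last nonzero remainder: -496k^2-992k+49104. Dividing through by -496 gives the monic gcd k^2+2k-99.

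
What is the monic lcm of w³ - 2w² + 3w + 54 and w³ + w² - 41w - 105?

w⁵ - 4w⁴ - 28w³ + 118w² - 213w - 1890

Repeated division with remainder:
  w³ - 2w² + 3w + 54 = (w³ + w² - 41w - 105) + (-3w² + 44w + 159)
  w³ + w² - 41w - 105 = (-(1/3)w - 47/9)(-3w² + 44w + 159) + ((2176/9)w + 2176/3)
  -3w² + 44w + 159 = (-(27/2176)w + 477/2176)((2176/9)w + 2176/3) + (0)
Last nonzero remainder: (2176/9)w + 2176/3. Dividing through by 2176/9 gives the monic gcd w + 3.
Then lcm(f, g) = f·g / gcd(f, g); expanding and making the result monic gives the answer.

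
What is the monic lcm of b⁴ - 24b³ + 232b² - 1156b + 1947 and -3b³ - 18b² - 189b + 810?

b⁶ - 15b⁵ + 106b⁴ - 1228b³ + 12423b² - 86517b + 175230

Apply the Euclidean algorithm:
  b⁴ - 24b³ + 232b² - 1156b + 1947 = (-(1/3)b + 10)(-3b³ - 18b² - 189b + 810) + (349b² + 1004b - 6153)
  -3b³ - 18b² - 189b + 810 = (-(3/349)b - 3270/121801)(349b² + 1004b - 6153) + (-(26179500/121801)b + 78538500/121801)
  349b² + 1004b - 6153 = (-(42508549/26179500)b - 249813851/26179500)(-(26179500/121801)b + 78538500/121801) + (0)
Last nonzero remainder: -(26179500/121801)b + 78538500/121801. Dividing through by -26179500/121801 gives the monic gcd b - 3.
Then lcm(f, g) = f·g / gcd(f, g); expanding and making the result monic gives the answer.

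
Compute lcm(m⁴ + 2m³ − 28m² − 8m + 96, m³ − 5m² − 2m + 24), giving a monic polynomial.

m⁵ − m⁴ − 34m³ + 76m² + 120m − 288

Euclidean algorithm in ℚ[m]:
  m⁴ + 2m³ − 28m² − 8m + 96 = (m + 7)(m³ − 5m² − 2m + 24) + (9m² − 18m − 72)
  m³ − 5m² − 2m + 24 = ((1/9)m − 1/3)(9m² − 18m − 72) + (0)
Last nonzero remainder: 9m² − 18m − 72. Dividing through by 9 gives the monic gcd m² − 2m − 8.
Then lcm(f, g) = f·g / gcd(f, g); expanding and making the result monic gives the answer.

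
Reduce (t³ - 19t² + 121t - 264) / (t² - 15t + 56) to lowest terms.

Repeated division with remainder:
  t³ - 19t² + 121t - 264 = (t - 4)(t² - 15t + 56) + (5t - 40)
  t² - 15t + 56 = ((1/5)t - 7/5)(5t - 40) + (0)
Last nonzero remainder: 5t - 40. Dividing through by 5 gives the monic gcd t - 8.
Cancel t - 8 from numerator and denominator to get the reduced form.

(t² - 11t + 33)/(t - 7)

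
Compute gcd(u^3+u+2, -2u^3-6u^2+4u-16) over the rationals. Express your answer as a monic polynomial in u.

u^2-u+2

Apply the Euclidean algorithm:
  u^3+u+2 = (-1/2)(-2u^3-6u^2+4u-16) + (-3u^2+3u-6)
  -2u^3-6u^2+4u-16 = ((2/3)u+8/3)(-3u^2+3u-6) + (0)
Last nonzero remainder: -3u^2+3u-6. Dividing through by -3 gives the monic gcd u^2-u+2.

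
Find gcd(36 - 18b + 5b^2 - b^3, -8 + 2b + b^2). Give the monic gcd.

1

Euclidean algorithm in ℚ[b]:
  -b^3 + 5b^2 - 18b + 36 = (-b + 7)(b^2 + 2b - 8) + (-40b + 92)
  b^2 + 2b - 8 = (-(1/40)b - 43/400)(-40b + 92) + (189/100)
  -40b + 92 = (-(4000/189)b + 9200/189)(189/100) + (0)
The last nonzero remainder is the constant 189/100, so the polynomials are coprime and gcd = 1.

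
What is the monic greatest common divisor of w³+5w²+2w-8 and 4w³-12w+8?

Euclidean algorithm in ℚ[w]:
  w³+5w²+2w-8 = (1/4)(4w³-12w+8) + (5w²+5w-10)
  4w³-12w+8 = ((4/5)w-4/5)(5w²+5w-10) + (0)
Last nonzero remainder: 5w²+5w-10. Dividing through by 5 gives the monic gcd w²+w-2.

w²+w-2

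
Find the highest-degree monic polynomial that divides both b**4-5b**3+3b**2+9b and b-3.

b-3

Repeated division with remainder:
  b**4-5b**3+3b**2+9b = (b**3-2b**2-3b)(b-3) + (0)
The last nonzero remainder b-3 is already monic.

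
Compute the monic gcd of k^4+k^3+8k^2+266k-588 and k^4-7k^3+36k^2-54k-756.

Repeated division with remainder:
  k^4+k^3+8k^2+266k-588 = (k^4-7k^3+36k^2-54k-756) + (8k^3-28k^2+320k+168)
  k^4-7k^3+36k^2-54k-756 = ((1/8)k-7/16)(8k^3-28k^2+320k+168) + (-(65/4)k^2+65k-1365/2)
  8k^3-28k^2+320k+168 = (-(32/65)k-16/65)(-(65/4)k^2+65k-1365/2) + (0)
Last nonzero remainder: -(65/4)k^2+65k-1365/2. Dividing through by -65/4 gives the monic gcd k^2-4k+42.

k^2-4k+42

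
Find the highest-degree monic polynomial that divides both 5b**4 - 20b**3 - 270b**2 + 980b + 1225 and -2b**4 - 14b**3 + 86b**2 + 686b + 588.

b**3 + b**2 - 49b - 49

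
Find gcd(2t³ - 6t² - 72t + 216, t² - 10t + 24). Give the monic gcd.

t - 6

By polynomial division,
  2t³ - 6t² - 72t + 216 = (2t + 14)(t² - 10t + 24) + (20t - 120)
  t² - 10t + 24 = ((1/20)t - 1/5)(20t - 120) + (0)
Last nonzero remainder: 20t - 120. Dividing through by 20 gives the monic gcd t - 6.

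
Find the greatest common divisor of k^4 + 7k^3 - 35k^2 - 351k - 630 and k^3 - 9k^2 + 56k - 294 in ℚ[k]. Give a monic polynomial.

Apply the Euclidean algorithm:
  k^4 + 7k^3 - 35k^2 - 351k - 630 = (k + 16)(k^3 - 9k^2 + 56k - 294) + (53k^2 - 953k + 4074)
  k^3 - 9k^2 + 56k - 294 = ((1/53)k + 476/2809)(53k^2 - 953k + 4074) + ((395010/2809)k - 2765070/2809)
  53k^2 - 953k + 4074 = ((148877/395010)k - 272473/65835)((395010/2809)k - 2765070/2809) + (0)
Last nonzero remainder: (395010/2809)k - 2765070/2809. Dividing through by 395010/2809 gives the monic gcd k - 7.

k - 7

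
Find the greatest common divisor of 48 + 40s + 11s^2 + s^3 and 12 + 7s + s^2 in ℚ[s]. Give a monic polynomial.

12 + 7s + s^2

Repeated division with remainder:
  s^3 + 11s^2 + 40s + 48 = (s + 4)(s^2 + 7s + 12) + (0)
The last nonzero remainder s^2 + 7s + 12 is already monic.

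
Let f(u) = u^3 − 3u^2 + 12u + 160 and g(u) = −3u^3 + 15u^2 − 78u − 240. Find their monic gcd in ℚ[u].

u^2 − 7u + 40

Apply the Euclidean algorithm:
  u^3 − 3u^2 + 12u + 160 = (−1/3)(−3u^3 + 15u^2 − 78u − 240) + (2u^2 − 14u + 80)
  −3u^3 + 15u^2 − 78u − 240 = (−(3/2)u − 3)(2u^2 − 14u + 80) + (0)
Last nonzero remainder: 2u^2 − 14u + 80. Dividing through by 2 gives the monic gcd u^2 − 7u + 40.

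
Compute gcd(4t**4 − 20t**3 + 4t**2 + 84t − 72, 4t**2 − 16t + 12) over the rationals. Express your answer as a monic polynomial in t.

t**2 − 4t + 3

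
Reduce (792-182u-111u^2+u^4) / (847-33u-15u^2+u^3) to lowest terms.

(-72+10u+11u^2+u^3)/(-77-4u+u^2)

Euclidean algorithm in ℚ[u]:
  u^4-111u^2-182u+792 = (u+15)(u^3-15u^2-33u+847) + (147u^2-534u-11913)
  u^3-15u^2-33u+847 = ((1/147)u-557/7203)(147u^2-534u-11913) + ((16200/2401)u-178200/2401)
  147u^2-534u-11913 = ((117649/5400)u+866761/5400)((16200/2401)u-178200/2401) + (0)
Last nonzero remainder: (16200/2401)u-178200/2401. Dividing through by 16200/2401 gives the monic gcd u-11.
Cancel u-11 from numerator and denominator to get the reduced form.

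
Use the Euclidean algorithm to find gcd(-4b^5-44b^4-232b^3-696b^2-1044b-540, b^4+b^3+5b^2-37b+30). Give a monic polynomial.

Apply the Euclidean algorithm:
  -4b^5-44b^4-232b^3-696b^2-1044b-540 = (-4b-40)(b^4+b^3+5b^2-37b+30) + (-172b^3-644b^2-2404b+660)
  b^4+b^3+5b^2-37b+30 = (-(1/172)b+59/3698)(-172b^3-644b^2-2404b+660) + ((2400/1849)b^2+(9600/1849)b+36000/1849)
  -172b^3-644b^2-2404b+660 = (-(79507/600)b+20339/600)((2400/1849)b^2+(9600/1849)b+36000/1849) + (0)
Last nonzero remainder: (2400/1849)b^2+(9600/1849)b+36000/1849. Dividing through by 2400/1849 gives the monic gcd b^2+4b+15.

b^2+4b+15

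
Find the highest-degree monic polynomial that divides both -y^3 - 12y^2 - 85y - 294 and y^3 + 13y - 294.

Repeated division with remainder:
  -y^3 - 12y^2 - 85y - 294 = (-1)(y^3 + 13y - 294) + (-12y^2 - 72y - 588)
  y^3 + 13y - 294 = (-(1/12)y + 1/2)(-12y^2 - 72y - 588) + (0)
Last nonzero remainder: -12y^2 - 72y - 588. Dividing through by -12 gives the monic gcd y^2 + 6y + 49.

y^2 + 6y + 49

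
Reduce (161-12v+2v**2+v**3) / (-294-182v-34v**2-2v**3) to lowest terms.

(-23+5v-v**2)/(42+20v+2v**2)

Repeated division with remainder:
  v**3+2v**2-12v+161 = (-1/2)(-2v**3-34v**2-182v-294) + (-15v**2-103v+14)
  -2v**3-34v**2-182v-294 = ((2/15)v+304/225)(-15v**2-103v+14) + (-(10058/225)v-70406/225)
  -15v**2-103v+14 = ((3375/10058)v-225/5029)(-(10058/225)v-70406/225) + (0)
Last nonzero remainder: -(10058/225)v-70406/225. Dividing through by -10058/225 gives the monic gcd v+7.
Cancel v+7 from numerator and denominator to get the reduced form.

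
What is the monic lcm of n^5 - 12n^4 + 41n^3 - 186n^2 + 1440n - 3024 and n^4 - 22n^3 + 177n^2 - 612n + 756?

Apply the Euclidean algorithm:
  n^5 - 12n^4 + 41n^3 - 186n^2 + 1440n - 3024 = (n + 10)(n^4 - 22n^3 + 177n^2 - 612n + 756) + (84n^3 - 1344n^2 + 6804n - 10584)
  n^4 - 22n^3 + 177n^2 - 612n + 756 = ((1/84)n - 1/14)(84n^3 - 1344n^2 + 6804n - 10584) + (0)
Last nonzero remainder: 84n^3 - 1344n^2 + 6804n - 10584. Dividing through by 84 gives the monic gcd n^3 - 16n^2 + 81n - 126.
Then lcm(f, g) = f·g / gcd(f, g); expanding and making the result monic gives the answer.

n^6 - 18n^5 + 113n^4 - 432n^3 + 2556n^2 - 11664n + 18144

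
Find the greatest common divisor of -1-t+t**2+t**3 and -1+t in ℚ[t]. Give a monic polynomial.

-1+t

Apply the Euclidean algorithm:
  t**3+t**2-t-1 = (t**2+2t+1)(t-1) + (0)
The last nonzero remainder t-1 is already monic.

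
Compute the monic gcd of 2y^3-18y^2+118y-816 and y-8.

y-8

Repeated division with remainder:
  2y^3-18y^2+118y-816 = (2y^2-2y+102)(y-8) + (0)
The last nonzero remainder y-8 is already monic.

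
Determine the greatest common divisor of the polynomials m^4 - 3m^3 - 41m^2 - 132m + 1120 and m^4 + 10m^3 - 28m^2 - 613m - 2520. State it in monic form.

m^3 + m^2 - 37m - 280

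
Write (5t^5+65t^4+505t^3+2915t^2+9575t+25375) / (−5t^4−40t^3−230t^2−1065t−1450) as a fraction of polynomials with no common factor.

(−t^3−12t^2−60t−175)/(t^2+7t+10)

Apply the Euclidean algorithm:
  5t^5+65t^4+505t^3+2915t^2+9575t+25375 = (−t−5)(−5t^4−40t^3−230t^2−1065t−1450) + (75t^3+700t^2+2800t+18125)
  −5t^4−40t^3−230t^2−1065t−1450 = (−(1/15)t+4/45)(75t^3+700t^2+2800t+18125) + (−(950/9)t^2−(950/9)t−27550/9)
  75t^3+700t^2+2800t+18125 = (−(27/38)t−225/38)(−(950/9)t^2−(950/9)t−27550/9) + (0)
Last nonzero remainder: −(950/9)t^2−(950/9)t−27550/9. Dividing through by −950/9 gives the monic gcd t^2+t+29.
Cancel t^2+t+29 from numerator and denominator to get the reduced form.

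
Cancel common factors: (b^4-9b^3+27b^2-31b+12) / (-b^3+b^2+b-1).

Euclidean algorithm in ℚ[b]:
  b^4-9b^3+27b^2-31b+12 = (-b+8)(-b^3+b^2+b-1) + (20b^2-40b+20)
  -b^3+b^2+b-1 = (-(1/20)b-1/20)(20b^2-40b+20) + (0)
Last nonzero remainder: 20b^2-40b+20. Dividing through by 20 gives the monic gcd b^2-2b+1.
Cancel b^2-2b+1 from numerator and denominator to get the reduced form.

(-b^2+7b-12)/(b+1)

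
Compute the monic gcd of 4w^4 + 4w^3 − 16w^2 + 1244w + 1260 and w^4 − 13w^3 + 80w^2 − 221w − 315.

Repeated division with remainder:
  4w^4 + 4w^3 − 16w^2 + 1244w + 1260 = (4)(w^4 − 13w^3 + 80w^2 − 221w − 315) + (56w^3 − 336w^2 + 2128w + 2520)
  w^4 − 13w^3 + 80w^2 − 221w − 315 = ((1/56)w − 1/8)(56w^3 − 336w^2 + 2128w + 2520) + (0)
Last nonzero remainder: 56w^3 − 336w^2 + 2128w + 2520. Dividing through by 56 gives the monic gcd w^3 − 6w^2 + 38w + 45.

w^3 − 6w^2 + 38w + 45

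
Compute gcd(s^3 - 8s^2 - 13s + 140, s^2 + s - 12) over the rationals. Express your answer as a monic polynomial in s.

By polynomial division,
  s^3 - 8s^2 - 13s + 140 = (s - 9)(s^2 + s - 12) + (8s + 32)
  s^2 + s - 12 = ((1/8)s - 3/8)(8s + 32) + (0)
Last nonzero remainder: 8s + 32. Dividing through by 8 gives the monic gcd s + 4.

s + 4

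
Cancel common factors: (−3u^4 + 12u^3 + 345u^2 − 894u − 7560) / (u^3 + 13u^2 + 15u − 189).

(−3u^3 + 39u^2 − 6u − 840)/(u^2 + 4u − 21)

Euclidean algorithm in ℚ[u]:
  −3u^4 + 12u^3 + 345u^2 − 894u − 7560 = (−3u + 51)(u^3 + 13u^2 + 15u − 189) + (−273u^2 − 2226u + 2079)
  u^3 + 13u^2 + 15u − 189 = (−(1/273)u − 3/169)(−273u^2 − 2226u + 2079) + (−(2856/169)u − 25704/169)
  −273u^2 − 2226u + 2079 = ((2197/136)u − 1859/136)(−(2856/169)u − 25704/169) + (0)
Last nonzero remainder: −(2856/169)u − 25704/169. Dividing through by −2856/169 gives the monic gcd u + 9.
Cancel u + 9 from numerator and denominator to get the reduced form.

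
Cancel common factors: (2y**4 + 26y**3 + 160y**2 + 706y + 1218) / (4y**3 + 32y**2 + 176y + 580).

Apply the Euclidean algorithm:
  2y**4 + 26y**3 + 160y**2 + 706y + 1218 = ((1/2)y + 5/2)(4y**3 + 32y**2 + 176y + 580) + (-8y**2 - 24y - 232)
  4y**3 + 32y**2 + 176y + 580 = (-(1/2)y - 5/2)(-8y**2 - 24y - 232) + (0)
Last nonzero remainder: -8y**2 - 24y - 232. Dividing through by -8 gives the monic gcd y**2 + 3y + 29.
Cancel y**2 + 3y + 29 from numerator and denominator to get the reduced form.

(y**2 + 10y + 21)/(2y + 10)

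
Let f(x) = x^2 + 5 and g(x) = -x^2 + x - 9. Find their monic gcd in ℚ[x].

By polynomial division,
  x^2 + 5 = (-1)(-x^2 + x - 9) + (x - 4)
  -x^2 + x - 9 = (-x - 3)(x - 4) + (-21)
  x - 4 = (-(1/21)x + 4/21)(-21) + (0)
The last nonzero remainder is the constant -21, so the polynomials are coprime and gcd = 1.

1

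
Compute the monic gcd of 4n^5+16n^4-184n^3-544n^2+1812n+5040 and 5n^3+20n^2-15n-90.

n^2+6n+9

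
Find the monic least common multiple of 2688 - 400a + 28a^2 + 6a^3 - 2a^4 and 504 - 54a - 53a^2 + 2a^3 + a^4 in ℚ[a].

Apply the Euclidean algorithm:
  -2a^4 + 6a^3 + 28a^2 - 400a + 2688 = (-2)(a^4 + 2a^3 - 53a^2 - 54a + 504) + (10a^3 - 78a^2 - 508a + 3696)
  a^4 + 2a^3 - 53a^2 - 54a + 504 = ((1/10)a + 49/50)(10a^3 - 78a^2 - 508a + 3696) + ((1856/25)a^2 + (1856/25)a - 77952/25)
  10a^3 - 78a^2 - 508a + 3696 = ((125/928)a - 275/232)((1856/25)a^2 + (1856/25)a - 77952/25) + (0)
Last nonzero remainder: (1856/25)a^2 + (1856/25)a - 77952/25. Dividing through by 1856/25 gives the monic gcd a^2 + a - 42.
Then lcm(f, g) = f·g / gcd(f, g); expanding and making the result monic gives the answer.

16128 - 3744a - 976a^2 + 222a^3 - 29a^4 - 2a^5 + a^6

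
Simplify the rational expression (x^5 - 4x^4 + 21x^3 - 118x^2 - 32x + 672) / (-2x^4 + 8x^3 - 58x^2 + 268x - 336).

Euclidean algorithm in ℚ[x]:
  x^5 - 4x^4 + 21x^3 - 118x^2 - 32x + 672 = (-(1/2)x)(-2x^4 + 8x^3 - 58x^2 + 268x - 336) + (-8x^3 + 16x^2 - 200x + 672)
  -2x^4 + 8x^3 - 58x^2 + 268x - 336 = ((1/4)x - 1/2)(-8x^3 + 16x^2 - 200x + 672) + (0)
Last nonzero remainder: -8x^3 + 16x^2 - 200x + 672. Dividing through by -8 gives the monic gcd x^3 - 2x^2 + 25x - 84.
Cancel x^3 - 2x^2 + 25x - 84 from numerator and denominator to get the reduced form.

(-x^2 + 2x + 8)/(2x - 4)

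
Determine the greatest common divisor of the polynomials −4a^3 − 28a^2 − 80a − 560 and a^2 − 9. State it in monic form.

1

Apply the Euclidean algorithm:
  −4a^3 − 28a^2 − 80a − 560 = (−4a − 28)(a^2 − 9) + (−116a − 812)
  a^2 − 9 = (−(1/116)a + 7/116)(−116a − 812) + (40)
  −116a − 812 = (−(29/10)a − 203/10)(40) + (0)
The last nonzero remainder is the constant 40, so the polynomials are coprime and gcd = 1.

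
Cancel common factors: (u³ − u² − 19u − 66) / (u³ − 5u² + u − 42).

By polynomial division,
  u³ − u² − 19u − 66 = (u³ − 5u² + u − 42) + (4u² − 20u − 24)
  u³ − 5u² + u − 42 = ((1/4)u)(4u² − 20u − 24) + (7u − 42)
  4u² − 20u − 24 = ((4/7)u + 4/7)(7u − 42) + (0)
Last nonzero remainder: 7u − 42. Dividing through by 7 gives the monic gcd u − 6.
Cancel u − 6 from numerator and denominator to get the reduced form.

(u² + 5u + 11)/(u² + u + 7)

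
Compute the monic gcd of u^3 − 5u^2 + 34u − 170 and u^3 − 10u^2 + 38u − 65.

u − 5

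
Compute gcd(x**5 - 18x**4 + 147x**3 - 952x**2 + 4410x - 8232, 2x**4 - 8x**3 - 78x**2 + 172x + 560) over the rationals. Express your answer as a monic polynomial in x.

Euclidean algorithm in ℚ[x]:
  x**5 - 18x**4 + 147x**3 - 952x**2 + 4410x - 8232 = ((1/2)x - 7)(2x**4 - 8x**3 - 78x**2 + 172x + 560) + (130x**3 - 1584x**2 + 5334x - 4312)
  2x**4 - 8x**3 - 78x**2 + 172x + 560 = ((1/65)x + 532/4225)(130x**3 - 1584x**2 + 5334x - 4312) + ((166428/4225)x**2 - (1830708/4225)x + 4659984/4225)
  130x**3 - 1584x**2 + 5334x - 4312 = ((274625/83214)x - 325325/83214)((166428/4225)x**2 - (1830708/4225)x + 4659984/4225) + (0)
Last nonzero remainder: (166428/4225)x**2 - (1830708/4225)x + 4659984/4225. Dividing through by 166428/4225 gives the monic gcd x**2 - 11x + 28.

x**2 - 11x + 28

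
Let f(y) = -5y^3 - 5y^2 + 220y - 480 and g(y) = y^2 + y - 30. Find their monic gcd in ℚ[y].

1

Repeated division with remainder:
  -5y^3 - 5y^2 + 220y - 480 = (-5y)(y^2 + y - 30) + (70y - 480)
  y^2 + y - 30 = ((1/70)y + 11/98)(70y - 480) + (1170/49)
  70y - 480 = ((343/117)y - 784/39)(1170/49) + (0)
The last nonzero remainder is the constant 1170/49, so the polynomials are coprime and gcd = 1.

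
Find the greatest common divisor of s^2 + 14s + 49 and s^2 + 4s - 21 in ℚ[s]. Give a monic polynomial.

s + 7

Apply the Euclidean algorithm:
  s^2 + 14s + 49 = (s^2 + 4s - 21) + (10s + 70)
  s^2 + 4s - 21 = ((1/10)s - 3/10)(10s + 70) + (0)
Last nonzero remainder: 10s + 70. Dividing through by 10 gives the monic gcd s + 7.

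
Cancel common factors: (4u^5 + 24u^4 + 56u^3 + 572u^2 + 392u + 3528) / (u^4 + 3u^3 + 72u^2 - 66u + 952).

Apply the Euclidean algorithm:
  4u^5 + 24u^4 + 56u^3 + 572u^2 + 392u + 3528 = (4u + 12)(u^4 + 3u^3 + 72u^2 - 66u + 952) + (-268u^3 - 28u^2 - 2624u - 7896)
  u^4 + 3u^3 + 72u^2 - 66u + 952 = (-(1/268)u - 97/8978)(-268u^3 - 28u^2 - 2624u - 7896) + ((277898/4489)u^2 - (555796/4489)u + 3890572/4489)
  -268u^3 - 28u^2 - 2624u - 7896 = (-(601526/138949)u - 1265898/138949)((277898/4489)u^2 - (555796/4489)u + 3890572/4489) + (0)
Last nonzero remainder: (277898/4489)u^2 - (555796/4489)u + 3890572/4489. Dividing through by 277898/4489 gives the monic gcd u^2 - 2u + 14.
Cancel u^2 - 2u + 14 from numerator and denominator to get the reduced form.

(4u^3 + 32u^2 + 64u + 252)/(u^2 + 5u + 68)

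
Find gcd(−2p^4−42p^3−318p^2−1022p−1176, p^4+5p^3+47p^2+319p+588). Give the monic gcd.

p^2+7p+12

Euclidean algorithm in ℚ[p]:
  −2p^4−42p^3−318p^2−1022p−1176 = (−2)(p^4+5p^3+47p^2+319p+588) + (−32p^3−224p^2−384p)
  p^4+5p^3+47p^2+319p+588 = (−(1/32)p+1/16)(−32p^3−224p^2−384p) + (49p^2+343p+588)
  −32p^3−224p^2−384p = (−(32/49)p)(49p^2+343p+588) + (0)
Last nonzero remainder: 49p^2+343p+588. Dividing through by 49 gives the monic gcd p^2+7p+12.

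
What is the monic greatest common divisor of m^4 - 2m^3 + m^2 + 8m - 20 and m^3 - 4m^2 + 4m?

m - 2

Repeated division with remainder:
  m^4 - 2m^3 + m^2 + 8m - 20 = (m + 2)(m^3 - 4m^2 + 4m) + (5m^2 - 20)
  m^3 - 4m^2 + 4m = ((1/5)m - 4/5)(5m^2 - 20) + (8m - 16)
  5m^2 - 20 = ((5/8)m + 5/4)(8m - 16) + (0)
Last nonzero remainder: 8m - 16. Dividing through by 8 gives the monic gcd m - 2.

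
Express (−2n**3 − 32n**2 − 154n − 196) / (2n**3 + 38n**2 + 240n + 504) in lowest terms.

By polynomial division,
  −2n**3 − 32n**2 − 154n − 196 = (−1)(2n**3 + 38n**2 + 240n + 504) + (6n**2 + 86n + 308)
  2n**3 + 38n**2 + 240n + 504 = ((1/3)n + 14/9)(6n**2 + 86n + 308) + ((32/9)n + 224/9)
  6n**2 + 86n + 308 = ((27/16)n + 99/8)((32/9)n + 224/9) + (0)
Last nonzero remainder: (32/9)n + 224/9. Dividing through by 32/9 gives the monic gcd n + 7.
Cancel n + 7 from numerator and denominator to get the reduced form.

(−n**2 − 9n − 14)/(n**2 + 12n + 36)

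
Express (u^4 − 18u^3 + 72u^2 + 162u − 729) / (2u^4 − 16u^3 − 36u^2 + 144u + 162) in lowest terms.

Apply the Euclidean algorithm:
  u^4 − 18u^3 + 72u^2 + 162u − 729 = (1/2)(2u^4 − 16u^3 − 36u^2 + 144u + 162) + (−10u^3 + 90u^2 + 90u − 810)
  2u^4 − 16u^3 − 36u^2 + 144u + 162 = (−(1/5)u − 1/5)(−10u^3 + 90u^2 + 90u − 810) + (0)
Last nonzero remainder: −10u^3 + 90u^2 + 90u − 810. Dividing through by −10 gives the monic gcd u^3 − 9u^2 − 9u + 81.
Cancel u^3 − 9u^2 − 9u + 81 from numerator and denominator to get the reduced form.

(u − 9)/(2u + 2)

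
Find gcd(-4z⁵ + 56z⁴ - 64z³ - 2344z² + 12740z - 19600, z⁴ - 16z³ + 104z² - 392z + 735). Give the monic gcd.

By polynomial division,
  -4z⁵ + 56z⁴ - 64z³ - 2344z² + 12740z - 19600 = (-4z - 8)(z⁴ - 16z³ + 104z² - 392z + 735) + (224z³ - 3080z² + 12544z - 13720)
  z⁴ - 16z³ + 104z² - 392z + 735 = ((1/224)z - 9/896)(224z³ - 3080z² + 12544z - 13720) + ((273/16)z² - (819/4)z + 9555/16)
  224z³ - 3080z² + 12544z - 13720 = ((512/39)z - 896/39)((273/16)z² - (819/4)z + 9555/16) + (0)
Last nonzero remainder: (273/16)z² - (819/4)z + 9555/16. Dividing through by 273/16 gives the monic gcd z² - 12z + 35.

z² - 12z + 35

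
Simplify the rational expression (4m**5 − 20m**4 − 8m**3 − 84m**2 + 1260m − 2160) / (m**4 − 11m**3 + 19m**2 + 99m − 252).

(4m**3 + 8m**2 − 180)/(m**2 − 4m − 21)

Repeated division with remainder:
  4m**5 − 20m**4 − 8m**3 − 84m**2 + 1260m − 2160 = (4m + 24)(m**4 − 11m**3 + 19m**2 + 99m − 252) + (180m**3 − 936m**2 − 108m + 3888)
  m**4 − 11m**3 + 19m**2 + 99m − 252 = ((1/180)m − 29/900)(180m**3 − 936m**2 − 108m + 3888) + (−(264/25)m**2 + (1848/25)m − 3168/25)
  180m**3 − 936m**2 − 108m + 3888 = (−(375/22)m − 675/22)(−(264/25)m**2 + (1848/25)m − 3168/25) + (0)
Last nonzero remainder: −(264/25)m**2 + (1848/25)m − 3168/25. Dividing through by −264/25 gives the monic gcd m**2 − 7m + 12.
Cancel m**2 − 7m + 12 from numerator and denominator to get the reduced form.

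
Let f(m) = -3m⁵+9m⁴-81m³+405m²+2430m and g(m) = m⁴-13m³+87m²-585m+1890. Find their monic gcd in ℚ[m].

m³-6m²+45m-270

Euclidean algorithm in ℚ[m]:
  -3m⁵+9m⁴-81m³+405m²+2430m = (-3m-30)(m⁴-13m³+87m²-585m+1890) + (-210m³+1260m²-9450m+56700)
  m⁴-13m³+87m²-585m+1890 = (-(1/210)m+1/30)(-210m³+1260m²-9450m+56700) + (0)
Last nonzero remainder: -210m³+1260m²-9450m+56700. Dividing through by -210 gives the monic gcd m³-6m²+45m-270.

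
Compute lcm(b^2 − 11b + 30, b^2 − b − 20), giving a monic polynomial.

b^3 − 7b^2 − 14b + 120

Repeated division with remainder:
  b^2 − 11b + 30 = (b^2 − b − 20) + (−10b + 50)
  b^2 − b − 20 = (−(1/10)b − 2/5)(−10b + 50) + (0)
Last nonzero remainder: −10b + 50. Dividing through by −10 gives the monic gcd b − 5.
Then lcm(f, g) = f·g / gcd(f, g); expanding and making the result monic gives the answer.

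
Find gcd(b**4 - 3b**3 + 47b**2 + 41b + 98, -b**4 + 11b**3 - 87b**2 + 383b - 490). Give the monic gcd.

b**2 - 4b + 49

By polynomial division,
  b**4 - 3b**3 + 47b**2 + 41b + 98 = (-1)(-b**4 + 11b**3 - 87b**2 + 383b - 490) + (8b**3 - 40b**2 + 424b - 392)
  -b**4 + 11b**3 - 87b**2 + 383b - 490 = (-(1/8)b + 3/4)(8b**3 - 40b**2 + 424b - 392) + (-4b**2 + 16b - 196)
  8b**3 - 40b**2 + 424b - 392 = (-2b + 2)(-4b**2 + 16b - 196) + (0)
Last nonzero remainder: -4b**2 + 16b - 196. Dividing through by -4 gives the monic gcd b**2 - 4b + 49.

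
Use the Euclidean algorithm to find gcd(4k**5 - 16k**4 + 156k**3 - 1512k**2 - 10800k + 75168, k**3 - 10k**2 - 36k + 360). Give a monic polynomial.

k**2 - 36

Apply the Euclidean algorithm:
  4k**5 - 16k**4 + 156k**3 - 1512k**2 - 10800k + 75168 = (4k**2 + 24k + 540)(k**3 - 10k**2 - 36k + 360) + (3312k**2 - 119232)
  k**3 - 10k**2 - 36k + 360 = ((1/3312)k - 5/1656)(3312k**2 - 119232) + (0)
Last nonzero remainder: 3312k**2 - 119232. Dividing through by 3312 gives the monic gcd k**2 - 36.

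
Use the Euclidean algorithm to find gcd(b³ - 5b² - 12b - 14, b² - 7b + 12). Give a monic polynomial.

1

Repeated division with remainder:
  b³ - 5b² - 12b - 14 = (b + 2)(b² - 7b + 12) + (-10b - 38)
  b² - 7b + 12 = (-(1/10)b + 27/25)(-10b - 38) + (1326/25)
  -10b - 38 = (-(125/663)b - 475/663)(1326/25) + (0)
The last nonzero remainder is the constant 1326/25, so the polynomials are coprime and gcd = 1.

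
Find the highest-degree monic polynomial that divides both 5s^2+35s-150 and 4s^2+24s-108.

Apply the Euclidean algorithm:
  5s^2+35s-150 = (5/4)(4s^2+24s-108) + (5s-15)
  4s^2+24s-108 = ((4/5)s+36/5)(5s-15) + (0)
Last nonzero remainder: 5s-15. Dividing through by 5 gives the monic gcd s-3.

s-3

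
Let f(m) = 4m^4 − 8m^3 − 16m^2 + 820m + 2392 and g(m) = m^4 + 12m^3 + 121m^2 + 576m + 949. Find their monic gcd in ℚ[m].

By polynomial division,
  4m^4 − 8m^3 − 16m^2 + 820m + 2392 = (4)(m^4 + 12m^3 + 121m^2 + 576m + 949) + (−56m^3 − 500m^2 − 1484m − 1404)
  m^4 + 12m^3 + 121m^2 + 576m + 949 = (−(1/56)m − 43/784)(−56m^3 − 500m^2 − 1484m − 1404) + ((13147/196)m^2 + (13147/28)m + 170911/196)
  −56m^3 − 500m^2 − 1484m − 1404 = (−(10976/13147)m − 21168/13147)((13147/196)m^2 + (13147/28)m + 170911/196) + (0)
Last nonzero remainder: (13147/196)m^2 + (13147/28)m + 170911/196. Dividing through by 13147/196 gives the monic gcd m^2 + 7m + 13.

m^2 + 7m + 13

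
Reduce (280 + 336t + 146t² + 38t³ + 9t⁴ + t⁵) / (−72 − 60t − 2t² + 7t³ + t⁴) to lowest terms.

(70 + 14t + 5t² + t³)/(−18 + 3t + t²)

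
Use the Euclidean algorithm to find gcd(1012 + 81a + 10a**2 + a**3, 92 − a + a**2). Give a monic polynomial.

92 − a + a**2

Apply the Euclidean algorithm:
  a**3 + 10a**2 + 81a + 1012 = (a + 11)(a**2 − a + 92) + (0)
The last nonzero remainder a**2 − a + 92 is already monic.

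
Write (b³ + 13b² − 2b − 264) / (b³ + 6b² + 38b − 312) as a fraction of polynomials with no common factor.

(b² + 17b + 66)/(b² + 10b + 78)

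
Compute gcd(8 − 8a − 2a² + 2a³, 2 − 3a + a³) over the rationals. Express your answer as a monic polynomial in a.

−2 + a + a²

Euclidean algorithm in ℚ[a]:
  2a³ − 2a² − 8a + 8 = (2)(a³ − 3a + 2) + (−2a² − 2a + 4)
  a³ − 3a + 2 = (−(1/2)a + 1/2)(−2a² − 2a + 4) + (0)
Last nonzero remainder: −2a² − 2a + 4. Dividing through by −2 gives the monic gcd a² + a − 2.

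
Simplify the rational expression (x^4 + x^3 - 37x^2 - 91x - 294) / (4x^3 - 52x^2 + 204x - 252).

(x^3 + 8x^2 + 19x + 42)/(4x^2 - 24x + 36)

By polynomial division,
  x^4 + x^3 - 37x^2 - 91x - 294 = ((1/4)x + 7/2)(4x^3 - 52x^2 + 204x - 252) + (94x^2 - 742x + 588)
  4x^3 - 52x^2 + 204x - 252 = ((2/47)x - 480/2209)(94x^2 - 742x + 588) + ((39204/2209)x - 274428/2209)
  94x^2 - 742x + 588 = ((103823/19602)x - 15463/3267)((39204/2209)x - 274428/2209) + (0)
Last nonzero remainder: (39204/2209)x - 274428/2209. Dividing through by 39204/2209 gives the monic gcd x - 7.
Cancel x - 7 from numerator and denominator to get the reduced form.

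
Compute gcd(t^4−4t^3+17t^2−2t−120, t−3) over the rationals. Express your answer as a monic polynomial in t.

Repeated division with remainder:
  t^4−4t^3+17t^2−2t−120 = (t^3−t^2+14t+40)(t−3) + (0)
The last nonzero remainder t−3 is already monic.

t−3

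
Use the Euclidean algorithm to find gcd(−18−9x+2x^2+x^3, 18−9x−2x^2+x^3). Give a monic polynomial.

Euclidean algorithm in ℚ[x]:
  x^3+2x^2−9x−18 = (x^3−2x^2−9x+18) + (4x^2−36)
  x^3−2x^2−9x+18 = ((1/4)x−1/2)(4x^2−36) + (0)
Last nonzero remainder: 4x^2−36. Dividing through by 4 gives the monic gcd x^2−9.

−9+x^2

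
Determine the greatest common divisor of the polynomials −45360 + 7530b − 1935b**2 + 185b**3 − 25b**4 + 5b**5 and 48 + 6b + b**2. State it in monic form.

Euclidean algorithm in ℚ[b]:
  5b**5 − 25b**4 + 185b**3 − 1935b**2 + 7530b − 45360 = (5b**3 − 55b**2 + 275b − 945)(b**2 + 6b + 48) + (0)
The last nonzero remainder b**2 + 6b + 48 is already monic.

48 + 6b + b**2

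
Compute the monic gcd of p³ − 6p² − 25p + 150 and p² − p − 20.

p − 5

Repeated division with remainder:
  p³ − 6p² − 25p + 150 = (p − 5)(p² − p − 20) + (−10p + 50)
  p² − p − 20 = (−(1/10)p − 2/5)(−10p + 50) + (0)
Last nonzero remainder: −10p + 50. Dividing through by −10 gives the monic gcd p − 5.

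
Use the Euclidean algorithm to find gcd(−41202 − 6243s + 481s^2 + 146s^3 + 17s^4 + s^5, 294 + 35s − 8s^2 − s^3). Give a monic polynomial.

−42 + s + s^2

By polynomial division,
  s^5 + 17s^4 + 146s^3 + 481s^2 − 6243s − 41202 = (−s^2 − 9s − 109)(−s^3 − 8s^2 + 35s + 294) + (218s^2 + 218s − 9156)
  −s^3 − 8s^2 + 35s + 294 = (−(1/218)s − 7/218)(218s^2 + 218s − 9156) + (0)
Last nonzero remainder: 218s^2 + 218s − 9156. Dividing through by 218 gives the monic gcd s^2 + s − 42.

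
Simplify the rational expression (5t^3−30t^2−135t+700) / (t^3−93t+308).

Apply the Euclidean algorithm:
  5t^3−30t^2−135t+700 = (5)(t^3−93t+308) + (−30t^2+330t−840)
  t^3−93t+308 = (−(1/30)t−11/30)(−30t^2+330t−840) + (0)
Last nonzero remainder: −30t^2+330t−840. Dividing through by −30 gives the monic gcd t^2−11t+28.
Cancel t^2−11t+28 from numerator and denominator to get the reduced form.

(5t+25)/(t+11)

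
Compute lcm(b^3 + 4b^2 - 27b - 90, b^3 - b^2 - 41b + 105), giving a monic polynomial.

b^5 + 8b^4 - 32b^3 - 282b^2 + 207b + 1890

By polynomial division,
  b^3 + 4b^2 - 27b - 90 = (b^3 - b^2 - 41b + 105) + (5b^2 + 14b - 195)
  b^3 - b^2 - 41b + 105 = ((1/5)b - 19/25)(5b^2 + 14b - 195) + ((216/25)b - 216/5)
  5b^2 + 14b - 195 = ((125/216)b + 325/72)((216/25)b - 216/5) + (0)
Last nonzero remainder: (216/25)b - 216/5. Dividing through by 216/25 gives the monic gcd b - 5.
Then lcm(f, g) = f·g / gcd(f, g); expanding and making the result monic gives the answer.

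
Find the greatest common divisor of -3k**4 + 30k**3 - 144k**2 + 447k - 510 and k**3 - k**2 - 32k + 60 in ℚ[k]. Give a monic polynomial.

Repeated division with remainder:
  -3k**4 + 30k**3 - 144k**2 + 447k - 510 = (-3k + 27)(k**3 - k**2 - 32k + 60) + (-213k**2 + 1491k - 2130)
  k**3 - k**2 - 32k + 60 = (-(1/213)k - 2/71)(-213k**2 + 1491k - 2130) + (0)
Last nonzero remainder: -213k**2 + 1491k - 2130. Dividing through by -213 gives the monic gcd k**2 - 7k + 10.

k**2 - 7k + 10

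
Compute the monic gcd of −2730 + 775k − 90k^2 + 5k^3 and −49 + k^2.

−7 + k

Repeated division with remainder:
  5k^3 − 90k^2 + 775k − 2730 = (5k − 90)(k^2 − 49) + (1020k − 7140)
  k^2 − 49 = ((1/1020)k + 7/1020)(1020k − 7140) + (0)
Last nonzero remainder: 1020k − 7140. Dividing through by 1020 gives the monic gcd k − 7.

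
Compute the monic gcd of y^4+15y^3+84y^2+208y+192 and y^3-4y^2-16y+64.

y+4

Apply the Euclidean algorithm:
  y^4+15y^3+84y^2+208y+192 = (y+19)(y^3-4y^2-16y+64) + (176y^2+448y-1024)
  y^3-4y^2-16y+64 = ((1/176)y-9/242)(176y^2+448y-1024) + ((784/121)y+3136/121)
  176y^2+448y-1024 = ((1331/49)y-1936/49)((784/121)y+3136/121) + (0)
Last nonzero remainder: (784/121)y+3136/121. Dividing through by 784/121 gives the monic gcd y+4.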